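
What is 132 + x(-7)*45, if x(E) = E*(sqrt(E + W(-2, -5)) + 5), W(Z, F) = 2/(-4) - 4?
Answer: -1443 - 315*I*sqrt(46)/2 ≈ -1443.0 - 1068.2*I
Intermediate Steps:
W(Z, F) = -9/2 (W(Z, F) = 2*(-1/4) - 4 = -1/2 - 4 = -9/2)
x(E) = E*(5 + sqrt(-9/2 + E)) (x(E) = E*(sqrt(E - 9/2) + 5) = E*(sqrt(-9/2 + E) + 5) = E*(5 + sqrt(-9/2 + E)))
132 + x(-7)*45 = 132 + ((1/2)*(-7)*(10 + sqrt(-18 + 4*(-7))))*45 = 132 + ((1/2)*(-7)*(10 + sqrt(-18 - 28)))*45 = 132 + ((1/2)*(-7)*(10 + sqrt(-46)))*45 = 132 + ((1/2)*(-7)*(10 + I*sqrt(46)))*45 = 132 + (-35 - 7*I*sqrt(46)/2)*45 = 132 + (-1575 - 315*I*sqrt(46)/2) = -1443 - 315*I*sqrt(46)/2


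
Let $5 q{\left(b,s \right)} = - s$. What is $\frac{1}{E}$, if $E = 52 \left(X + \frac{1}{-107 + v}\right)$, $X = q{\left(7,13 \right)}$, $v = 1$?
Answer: $- \frac{265}{35958} \approx -0.0073697$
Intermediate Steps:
$q{\left(b,s \right)} = - \frac{s}{5}$ ($q{\left(b,s \right)} = \frac{\left(-1\right) s}{5} = - \frac{s}{5}$)
$X = - \frac{13}{5}$ ($X = \left(- \frac{1}{5}\right) 13 = - \frac{13}{5} \approx -2.6$)
$E = - \frac{35958}{265}$ ($E = 52 \left(- \frac{13}{5} + \frac{1}{-107 + 1}\right) = 52 \left(- \frac{13}{5} + \frac{1}{-106}\right) = 52 \left(- \frac{13}{5} - \frac{1}{106}\right) = 52 \left(- \frac{1383}{530}\right) = - \frac{35958}{265} \approx -135.69$)
$\frac{1}{E} = \frac{1}{- \frac{35958}{265}} = - \frac{265}{35958}$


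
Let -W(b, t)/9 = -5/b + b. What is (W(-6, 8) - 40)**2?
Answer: 169/4 ≈ 42.250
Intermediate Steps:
W(b, t) = -9*b + 45/b (W(b, t) = -9*(-5/b + b) = -9*(b - 5/b) = -9*b + 45/b)
(W(-6, 8) - 40)**2 = ((-9*(-6) + 45/(-6)) - 40)**2 = ((54 + 45*(-1/6)) - 40)**2 = ((54 - 15/2) - 40)**2 = (93/2 - 40)**2 = (13/2)**2 = 169/4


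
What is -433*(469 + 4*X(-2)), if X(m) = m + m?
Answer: -196149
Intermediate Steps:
X(m) = 2*m
-433*(469 + 4*X(-2)) = -433*(469 + 4*(2*(-2))) = -433*(469 + 4*(-4)) = -433*(469 - 16) = -433*453 = -196149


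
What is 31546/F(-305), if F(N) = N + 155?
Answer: -15773/75 ≈ -210.31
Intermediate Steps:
F(N) = 155 + N
31546/F(-305) = 31546/(155 - 305) = 31546/(-150) = 31546*(-1/150) = -15773/75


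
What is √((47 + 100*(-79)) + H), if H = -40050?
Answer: I*√47903 ≈ 218.87*I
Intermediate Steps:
√((47 + 100*(-79)) + H) = √((47 + 100*(-79)) - 40050) = √((47 - 7900) - 40050) = √(-7853 - 40050) = √(-47903) = I*√47903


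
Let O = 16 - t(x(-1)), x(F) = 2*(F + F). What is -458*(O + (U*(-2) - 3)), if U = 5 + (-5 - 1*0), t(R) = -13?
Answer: -11908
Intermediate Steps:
x(F) = 4*F (x(F) = 2*(2*F) = 4*F)
U = 0 (U = 5 + (-5 + 0) = 5 - 5 = 0)
O = 29 (O = 16 - 1*(-13) = 16 + 13 = 29)
-458*(O + (U*(-2) - 3)) = -458*(29 + (0*(-2) - 3)) = -458*(29 + (0 - 3)) = -458*(29 - 3) = -458*26 = -11908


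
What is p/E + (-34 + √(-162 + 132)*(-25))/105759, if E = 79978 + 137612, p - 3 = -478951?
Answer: -8443409932/3835350135 - 25*I*√30/105759 ≈ -2.2015 - 0.0012947*I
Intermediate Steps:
p = -478948 (p = 3 - 478951 = -478948)
E = 217590
p/E + (-34 + √(-162 + 132)*(-25))/105759 = -478948/217590 + (-34 + √(-162 + 132)*(-25))/105759 = -478948*1/217590 + (-34 + √(-30)*(-25))*(1/105759) = -239474/108795 + (-34 + (I*√30)*(-25))*(1/105759) = -239474/108795 + (-34 - 25*I*√30)*(1/105759) = -239474/108795 + (-34/105759 - 25*I*√30/105759) = -8443409932/3835350135 - 25*I*√30/105759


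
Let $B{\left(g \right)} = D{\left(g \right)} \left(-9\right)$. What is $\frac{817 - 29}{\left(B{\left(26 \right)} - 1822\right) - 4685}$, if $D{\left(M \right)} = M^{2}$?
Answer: $- \frac{788}{12591} \approx -0.062584$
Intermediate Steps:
$B{\left(g \right)} = - 9 g^{2}$ ($B{\left(g \right)} = g^{2} \left(-9\right) = - 9 g^{2}$)
$\frac{817 - 29}{\left(B{\left(26 \right)} - 1822\right) - 4685} = \frac{817 - 29}{\left(- 9 \cdot 26^{2} - 1822\right) - 4685} = \frac{788}{\left(\left(-9\right) 676 - 1822\right) - 4685} = \frac{788}{\left(-6084 - 1822\right) - 4685} = \frac{788}{-7906 - 4685} = \frac{788}{-12591} = 788 \left(- \frac{1}{12591}\right) = - \frac{788}{12591}$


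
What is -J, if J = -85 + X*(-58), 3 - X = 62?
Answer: -3337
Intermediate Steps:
X = -59 (X = 3 - 1*62 = 3 - 62 = -59)
J = 3337 (J = -85 - 59*(-58) = -85 + 3422 = 3337)
-J = -1*3337 = -3337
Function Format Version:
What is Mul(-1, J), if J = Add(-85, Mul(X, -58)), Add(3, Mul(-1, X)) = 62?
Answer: -3337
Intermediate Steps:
X = -59 (X = Add(3, Mul(-1, 62)) = Add(3, -62) = -59)
J = 3337 (J = Add(-85, Mul(-59, -58)) = Add(-85, 3422) = 3337)
Mul(-1, J) = Mul(-1, 3337) = -3337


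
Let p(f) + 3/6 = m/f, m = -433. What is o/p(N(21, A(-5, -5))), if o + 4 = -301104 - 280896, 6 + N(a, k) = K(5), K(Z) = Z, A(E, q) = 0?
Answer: -1164008/865 ≈ -1345.7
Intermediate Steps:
N(a, k) = -1 (N(a, k) = -6 + 5 = -1)
o = -582004 (o = -4 + (-301104 - 280896) = -4 - 582000 = -582004)
p(f) = -½ - 433/f
o/p(N(21, A(-5, -5))) = -582004*(-2/(-866 - 1*(-1))) = -582004*(-2/(-866 + 1)) = -582004/((½)*(-1)*(-865)) = -582004/865/2 = -582004*2/865 = -1164008/865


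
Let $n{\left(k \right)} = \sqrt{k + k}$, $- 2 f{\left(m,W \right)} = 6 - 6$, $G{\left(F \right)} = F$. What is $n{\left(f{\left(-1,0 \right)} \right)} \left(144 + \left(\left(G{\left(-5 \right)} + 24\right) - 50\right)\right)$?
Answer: $0$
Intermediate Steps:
$f{\left(m,W \right)} = 0$ ($f{\left(m,W \right)} = - \frac{6 - 6}{2} = \left(- \frac{1}{2}\right) 0 = 0$)
$n{\left(k \right)} = \sqrt{2} \sqrt{k}$ ($n{\left(k \right)} = \sqrt{2 k} = \sqrt{2} \sqrt{k}$)
$n{\left(f{\left(-1,0 \right)} \right)} \left(144 + \left(\left(G{\left(-5 \right)} + 24\right) - 50\right)\right) = \sqrt{2} \sqrt{0} \left(144 + \left(\left(-5 + 24\right) - 50\right)\right) = \sqrt{2} \cdot 0 \left(144 + \left(19 - 50\right)\right) = 0 \left(144 - 31\right) = 0 \cdot 113 = 0$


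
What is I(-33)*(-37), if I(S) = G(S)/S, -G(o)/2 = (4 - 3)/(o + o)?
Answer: 37/1089 ≈ 0.033976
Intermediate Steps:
G(o) = -1/o (G(o) = -2*(4 - 3)/(o + o) = -2/(2*o) = -2*1/(2*o) = -1/o)
I(S) = -1/S² (I(S) = (-1/S)/S = -1/S²)
I(-33)*(-37) = -1/(-33)²*(-37) = -1*1/1089*(-37) = -1/1089*(-37) = 37/1089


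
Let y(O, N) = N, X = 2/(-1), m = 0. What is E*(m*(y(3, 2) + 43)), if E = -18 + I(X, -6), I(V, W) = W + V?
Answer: 0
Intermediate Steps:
X = -2 (X = 2*(-1) = -2)
I(V, W) = V + W
E = -26 (E = -18 + (-2 - 6) = -18 - 8 = -26)
E*(m*(y(3, 2) + 43)) = -0*(2 + 43) = -0*45 = -26*0 = 0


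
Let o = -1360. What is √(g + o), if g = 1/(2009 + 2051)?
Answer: 3*I*√622713665/2030 ≈ 36.878*I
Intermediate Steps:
g = 1/4060 ≈ 0.00024631
√(g + o) = √(1/4060 - 1360) = √(-5521599/4060) = 3*I*√622713665/2030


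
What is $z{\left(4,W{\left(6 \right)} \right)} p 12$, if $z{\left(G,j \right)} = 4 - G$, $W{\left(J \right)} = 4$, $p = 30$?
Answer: $0$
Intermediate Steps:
$z{\left(4,W{\left(6 \right)} \right)} p 12 = \left(4 - 4\right) 30 \cdot 12 = 0 \cdot 30 \cdot 12 = 0 \cdot 12 = 0$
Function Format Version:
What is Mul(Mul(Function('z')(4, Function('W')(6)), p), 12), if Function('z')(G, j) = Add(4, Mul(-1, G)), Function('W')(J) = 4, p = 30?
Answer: 0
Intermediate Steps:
Mul(Mul(Function('z')(4, Function('W')(6)), p), 12) = Mul(Mul(Add(4, Mul(-1, 4)), 30), 12) = Mul(Mul(Add(4, -4), 30), 12) = Mul(Mul(0, 30), 12) = Mul(0, 12) = 0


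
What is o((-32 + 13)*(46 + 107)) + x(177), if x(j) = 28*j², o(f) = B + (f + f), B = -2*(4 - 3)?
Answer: 871396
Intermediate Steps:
B = -2 (B = -2*1 = -2)
o(f) = -2 + 2*f (o(f) = -2 + (f + f) = -2 + 2*f)
o((-32 + 13)*(46 + 107)) + x(177) = (-2 + 2*((-32 + 13)*(46 + 107))) + 28*177² = (-2 + 2*(-19*153)) + 28*31329 = (-2 + 2*(-2907)) + 877212 = (-2 - 5814) + 877212 = -5816 + 877212 = 871396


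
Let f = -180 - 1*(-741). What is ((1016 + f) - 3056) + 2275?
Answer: 796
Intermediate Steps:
f = 561 (f = -180 + 741 = 561)
((1016 + f) - 3056) + 2275 = ((1016 + 561) - 3056) + 2275 = (1577 - 3056) + 2275 = -1479 + 2275 = 796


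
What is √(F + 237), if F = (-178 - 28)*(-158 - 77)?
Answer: √48647 ≈ 220.56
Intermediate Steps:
F = 48410 (F = -206*(-235) = 48410)
√(F + 237) = √(48410 + 237) = √48647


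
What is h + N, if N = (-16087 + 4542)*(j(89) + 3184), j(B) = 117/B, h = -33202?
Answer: -3275881663/89 ≈ -3.6808e+7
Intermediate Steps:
N = -3272926685/89 (N = (-16087 + 4542)*(117/89 + 3184) = -11545*(117*(1/89) + 3184) = -11545*(117/89 + 3184) = -11545*283493/89 = -3272926685/89 ≈ -3.6774e+7)
h + N = -33202 - 3272926685/89 = -3275881663/89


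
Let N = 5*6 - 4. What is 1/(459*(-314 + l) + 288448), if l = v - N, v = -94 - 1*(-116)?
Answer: 1/142486 ≈ 7.0182e-6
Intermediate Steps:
v = 22 (v = -94 + 116 = 22)
N = 26 (N = 30 - 4 = 26)
l = -4 (l = 22 - 1*26 = 22 - 26 = -4)
1/(459*(-314 + l) + 288448) = 1/(459*(-314 - 4) + 288448) = 1/(459*(-318) + 288448) = 1/(-145962 + 288448) = 1/142486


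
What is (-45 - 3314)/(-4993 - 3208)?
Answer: 3359/8201 ≈ 0.40958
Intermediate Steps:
(-45 - 3314)/(-4993 - 3208) = -3359/(-8201) = -3359*(-1/8201) = 3359/8201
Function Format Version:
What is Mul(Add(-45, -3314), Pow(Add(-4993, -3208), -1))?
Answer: Rational(3359, 8201) ≈ 0.40958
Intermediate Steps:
Mul(Add(-45, -3314), Pow(Add(-4993, -3208), -1)) = Mul(-3359, Pow(-8201, -1)) = Mul(-3359, Rational(-1, 8201)) = Rational(3359, 8201)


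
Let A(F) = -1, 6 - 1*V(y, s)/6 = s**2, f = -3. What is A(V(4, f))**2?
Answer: 1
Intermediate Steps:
V(y, s) = 36 - 6*s**2
A(V(4, f))**2 = (-1)**2 = 1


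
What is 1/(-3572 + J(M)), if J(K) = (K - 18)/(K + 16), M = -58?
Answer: -21/74974 ≈ -0.00028010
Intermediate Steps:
J(K) = (-18 + K)/(16 + K)
1/(-3572 + J(M)) = 1/(-3572 + (-18 - 58)/(16 - 58)) = 1/(-3572 - 76/(-42)) = 1/(-3572 - 1/42*(-76)) = 1/(-3572 + 38/21) = 1/(-74974/21) = -21/74974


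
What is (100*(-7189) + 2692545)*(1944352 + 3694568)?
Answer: 11129226263400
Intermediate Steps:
(100*(-7189) + 2692545)*(1944352 + 3694568) = (-718900 + 2692545)*5638920 = 1973645*5638920 = 11129226263400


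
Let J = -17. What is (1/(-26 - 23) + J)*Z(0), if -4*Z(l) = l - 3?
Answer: -1251/98 ≈ -12.765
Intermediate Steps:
Z(l) = ¾ - l/4 (Z(l) = -(l - 3)/4 = -(-3 + l)/4 = ¾ - l/4)
(1/(-26 - 23) + J)*Z(0) = (1/(-26 - 23) - 17)*(¾ - ¼*0) = (1/(-49) - 17)*(¾ + 0) = (-1/49 - 17)*(¾) = -834/49*¾ = -1251/98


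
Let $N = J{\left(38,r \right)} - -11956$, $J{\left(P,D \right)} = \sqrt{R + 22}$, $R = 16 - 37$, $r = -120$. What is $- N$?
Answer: $-11957$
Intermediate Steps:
$R = -21$
$J{\left(P,D \right)} = 1$ ($J{\left(P,D \right)} = \sqrt{-21 + 22} = \sqrt{1} = 1$)
$N = 11957$ ($N = 1 - -11956 = 1 + 11956 = 11957$)
$- N = \left(-1\right) 11957 = -11957$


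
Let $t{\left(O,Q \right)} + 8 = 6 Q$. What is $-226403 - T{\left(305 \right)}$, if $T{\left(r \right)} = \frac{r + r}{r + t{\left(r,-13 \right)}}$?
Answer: $- \frac{49582867}{219} \approx -2.2641 \cdot 10^{5}$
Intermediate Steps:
$t{\left(O,Q \right)} = -8 + 6 Q$
$T{\left(r \right)} = \frac{2 r}{-86 + r}$ ($T{\left(r \right)} = \frac{r + r}{r + \left(-8 + 6 \left(-13\right)\right)} = \frac{2 r}{r - 86} = \frac{2 r}{-86 + r}$)
$-226403 - T{\left(305 \right)} = -226403 - 2 \cdot 305 \frac{1}{-86 + 305} = -226403 - 2 \cdot 305 \cdot \frac{1}{219} = -226403 - \frac{610}{219} = - \frac{49582867}{219}$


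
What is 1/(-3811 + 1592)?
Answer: -1/2219 ≈ -0.00045065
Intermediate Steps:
1/(-3811 + 1592) = 1/(-2219) = -1/2219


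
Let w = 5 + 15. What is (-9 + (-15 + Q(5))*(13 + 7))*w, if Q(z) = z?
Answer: -4180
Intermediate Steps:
w = 20
(-9 + (-15 + Q(5))*(13 + 7))*w = (-9 + (-15 + 5)*(13 + 7))*20 = (-9 - 10*20)*20 = (-9 - 200)*20 = -209*20 = -4180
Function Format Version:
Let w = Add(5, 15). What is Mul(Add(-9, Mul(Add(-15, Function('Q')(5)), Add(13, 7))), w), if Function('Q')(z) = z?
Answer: -4180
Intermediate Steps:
w = 20
Mul(Add(-9, Mul(Add(-15, Function('Q')(5)), Add(13, 7))), w) = Mul(Add(-9, Mul(Add(-15, 5), Add(13, 7))), 20) = Mul(Add(-9, Mul(-10, 20)), 20) = Mul(Add(-9, -200), 20) = Mul(-209, 20) = -4180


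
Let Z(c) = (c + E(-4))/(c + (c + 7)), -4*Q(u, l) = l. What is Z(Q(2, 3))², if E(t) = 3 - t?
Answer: 625/484 ≈ 1.2913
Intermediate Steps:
Q(u, l) = -l/4
Z(c) = (7 + c)/(7 + 2*c) (Z(c) = (c + (3 - 1*(-4)))/(c + (c + 7)) = (c + (3 + 4))/(c + (7 + c)) = (c + 7)/(7 + 2*c) = (7 + c)/(7 + 2*c))
Z(Q(2, 3))² = ((7 - ¼*3)/(7 + 2*(-¼*3)))² = ((7 - ¾)/(7 + 2*(-¾)))² = ((25/4)/(7 - 3/2))² = ((25/4)/(11/2))² = ((2/11)*(25/4))² = (25/22)² = 625/484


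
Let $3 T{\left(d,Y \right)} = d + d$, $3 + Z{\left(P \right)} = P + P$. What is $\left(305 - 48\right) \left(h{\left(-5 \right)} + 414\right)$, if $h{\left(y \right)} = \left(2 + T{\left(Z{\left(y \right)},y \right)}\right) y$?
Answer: $\frac{344894}{3} \approx 1.1496 \cdot 10^{5}$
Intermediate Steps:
$Z{\left(P \right)} = -3 + 2 P$ ($Z{\left(P \right)} = -3 + \left(P + P\right) = -3 + 2 P$)
$T{\left(d,Y \right)} = \frac{2 d}{3}$ ($T{\left(d,Y \right)} = \frac{d + d}{3} = \frac{2 d}{3}$)
$h{\left(y \right)} = \frac{4 y^{2}}{3}$ ($h{\left(y \right)} = \left(2 + \frac{2 \left(-3 + 2 y\right)}{3}\right) y = \left(2 + \left(-2 + \frac{4 y}{3}\right)\right) y = \frac{4 y}{3} y = \frac{4 y^{2}}{3}$)
$\left(305 - 48\right) \left(h{\left(-5 \right)} + 414\right) = \left(305 - 48\right) \left(\frac{4 \left(-5\right)^{2}}{3} + 414\right) = 257 \left(\frac{4}{3} \cdot 25 + 414\right) = 257 \left(\frac{100}{3} + 414\right) = 257 \cdot \frac{1342}{3} = \frac{344894}{3}$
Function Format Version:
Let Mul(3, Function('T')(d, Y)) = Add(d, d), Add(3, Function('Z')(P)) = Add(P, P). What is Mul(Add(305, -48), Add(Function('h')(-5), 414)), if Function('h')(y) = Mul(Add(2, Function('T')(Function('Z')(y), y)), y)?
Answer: Rational(344894, 3) ≈ 1.1496e+5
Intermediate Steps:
Function('Z')(P) = Add(-3, Mul(2, P)) (Function('Z')(P) = Add(-3, Add(P, P)) = Add(-3, Mul(2, P)))
Function('T')(d, Y) = Mul(Rational(2, 3), d) (Function('T')(d, Y) = Mul(Rational(1, 3), Add(d, d)) = Mul(Rational(1, 3), Mul(2, d)) = Mul(Rational(2, 3), d))
Function('h')(y) = Mul(Rational(4, 3), Pow(y, 2)) (Function('h')(y) = Mul(Add(2, Mul(Rational(2, 3), Add(-3, Mul(2, y)))), y) = Mul(Add(2, Add(-2, Mul(Rational(4, 3), y))), y) = Mul(Mul(Rational(4, 3), y), y) = Mul(Rational(4, 3), Pow(y, 2)))
Mul(Add(305, -48), Add(Function('h')(-5), 414)) = Mul(Add(305, -48), Add(Mul(Rational(4, 3), Pow(-5, 2)), 414)) = Mul(257, Add(Mul(Rational(4, 3), 25), 414)) = Mul(257, Add(Rational(100, 3), 414)) = Mul(257, Rational(1342, 3)) = Rational(344894, 3)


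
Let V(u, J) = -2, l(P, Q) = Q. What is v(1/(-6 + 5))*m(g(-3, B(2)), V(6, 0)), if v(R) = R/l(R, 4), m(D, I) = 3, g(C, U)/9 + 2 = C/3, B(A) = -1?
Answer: -¾ ≈ -0.75000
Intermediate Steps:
g(C, U) = -18 + 3*C (g(C, U) = -18 + 9*(C/3) = -18 + 3*C)
v(R) = R/4
v(1/(-6 + 5))*m(g(-3, B(2)), V(6, 0)) = (1/(4*(-6 + 5)))*3 = ((¼)/(-1))*3 = ((¼)*(-1))*3 = -¼*3 = -¾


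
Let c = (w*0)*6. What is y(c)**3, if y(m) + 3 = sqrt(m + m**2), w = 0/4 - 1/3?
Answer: -27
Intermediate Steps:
w = -1/3 (w = 0*(1/4) - 1*1/3 = 0 - 1/3 = -1/3 ≈ -0.33333)
c = 0 (c = -1/3*0*6 = 0*6 = 0)
y(m) = -3 + sqrt(m + m**2)
y(c)**3 = (-3 + sqrt(0*(1 + 0)))**3 = (-3 + sqrt(0*1))**3 = (-3 + sqrt(0))**3 = (-3 + 0)**3 = (-3)**3 = -27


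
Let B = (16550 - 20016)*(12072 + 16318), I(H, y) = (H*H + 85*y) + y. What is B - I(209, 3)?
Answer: -98443679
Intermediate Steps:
I(H, y) = H² + 86*y (I(H, y) = (H² + 85*y) + y = H² + 86*y)
B = -98399740 (B = -3466*28390 = -98399740)
B - I(209, 3) = -98399740 - (209² + 86*3) = -98399740 - (43681 + 258) = -98399740 - 1*43939 = -98399740 - 43939 = -98443679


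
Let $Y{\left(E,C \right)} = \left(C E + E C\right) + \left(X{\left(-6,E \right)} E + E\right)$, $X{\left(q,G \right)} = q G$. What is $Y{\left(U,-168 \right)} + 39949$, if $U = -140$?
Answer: $-30751$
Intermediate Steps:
$X{\left(q,G \right)} = G q$
$Y{\left(E,C \right)} = E - 6 E^{2} + 2 C E$ ($Y{\left(E,C \right)} = \left(C E + E C\right) + \left(E \left(-6\right) E + E\right) = \left(C E + C E\right) + \left(- 6 E E + E\right) = 2 C E - \left(- E + 6 E^{2}\right) = E - 6 E^{2} + 2 C E$)
$Y{\left(U,-168 \right)} + 39949 = - 140 \left(1 - -840 + 2 \left(-168\right)\right) + 39949 = - 140 \left(1 + 840 - 336\right) + 39949 = \left(-140\right) 505 + 39949 = -70700 + 39949 = -30751$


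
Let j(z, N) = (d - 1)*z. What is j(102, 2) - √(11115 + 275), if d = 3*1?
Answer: 204 - √11390 ≈ 97.276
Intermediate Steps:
d = 3
j(z, N) = 2*z (j(z, N) = (3 - 1)*z = 2*z)
j(102, 2) - √(11115 + 275) = 2*102 - √(11115 + 275) = 204 - √11390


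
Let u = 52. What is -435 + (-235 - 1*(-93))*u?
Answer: -7819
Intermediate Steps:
-435 + (-235 - 1*(-93))*u = -435 + (-235 - 1*(-93))*52 = -435 + (-235 + 93)*52 = -435 - 142*52 = -435 - 7384 = -7819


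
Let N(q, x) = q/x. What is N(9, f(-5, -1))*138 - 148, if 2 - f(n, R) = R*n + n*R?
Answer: -1213/4 ≈ -303.25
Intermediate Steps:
f(n, R) = 2 - 2*R*n (f(n, R) = 2 - (R*n + n*R) = 2 - (R*n + R*n) = 2 - 2*R*n)
N(9, f(-5, -1))*138 - 148 = (9/(2 - 2*(-1)*(-5)))*138 - 148 = (9/(2 - 10))*138 - 148 = (9/(-8))*138 - 148 = (9*(-1/8))*138 - 148 = -9/8*138 - 148 = -621/4 - 148 = -1213/4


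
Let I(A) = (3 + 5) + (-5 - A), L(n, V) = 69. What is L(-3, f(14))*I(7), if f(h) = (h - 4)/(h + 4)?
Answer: -276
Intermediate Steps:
f(h) = (-4 + h)/(4 + h)
I(A) = 3 - A (I(A) = 8 + (-5 - A) = 3 - A)
L(-3, f(14))*I(7) = 69*(3 - 1*7) = 69*(3 - 7) = 69*(-4) = -276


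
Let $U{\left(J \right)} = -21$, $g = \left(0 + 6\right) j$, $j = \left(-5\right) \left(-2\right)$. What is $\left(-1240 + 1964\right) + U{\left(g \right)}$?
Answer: $703$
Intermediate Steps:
$j = 10$
$g = 60$ ($g = \left(0 + 6\right) 10 = 6 \cdot 10 = 60$)
$\left(-1240 + 1964\right) + U{\left(g \right)} = \left(-1240 + 1964\right) - 21 = 724 - 21 = 703$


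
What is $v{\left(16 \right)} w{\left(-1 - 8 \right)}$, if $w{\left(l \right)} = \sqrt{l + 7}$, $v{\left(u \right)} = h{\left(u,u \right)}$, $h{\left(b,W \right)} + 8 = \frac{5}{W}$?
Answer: $- \frac{123 i \sqrt{2}}{16} \approx - 10.872 i$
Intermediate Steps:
$h{\left(b,W \right)} = -8 + \frac{5}{W}$
$v{\left(u \right)} = -8 + \frac{5}{u}$
$w{\left(l \right)} = \sqrt{7 + l}$
$v{\left(16 \right)} w{\left(-1 - 8 \right)} = \left(-8 + \frac{5}{16}\right) \sqrt{7 - 9} = - \frac{123 \sqrt{-2}}{16} = - \frac{123 i \sqrt{2}}{16}$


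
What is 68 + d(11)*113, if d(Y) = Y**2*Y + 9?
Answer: 151488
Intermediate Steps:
d(Y) = 9 + Y**3 (d(Y) = Y**3 + 9 = 9 + Y**3)
68 + d(11)*113 = 68 + (9 + 11**3)*113 = 68 + (9 + 1331)*113 = 68 + 1340*113 = 68 + 151420 = 151488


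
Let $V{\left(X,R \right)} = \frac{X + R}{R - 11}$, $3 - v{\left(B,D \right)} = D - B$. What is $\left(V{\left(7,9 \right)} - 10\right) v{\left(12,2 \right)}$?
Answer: $-234$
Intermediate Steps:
$v{\left(B,D \right)} = 3 + B - D$ ($v{\left(B,D \right)} = 3 - \left(D - B\right) = 3 + \left(B - D\right) = 3 + B - D$)
$V{\left(X,R \right)} = \frac{R + X}{-11 + R}$
$\left(V{\left(7,9 \right)} - 10\right) v{\left(12,2 \right)} = \left(\frac{9 + 7}{-11 + 9} - 10\right) \left(3 + 12 - 2\right) = \left(\frac{1}{-2} \cdot 16 - 10\right) \left(3 + 12 - 2\right) = \left(\left(- \frac{1}{2}\right) 16 - 10\right) 13 = \left(-8 - 10\right) 13 = \left(-18\right) 13 = -234$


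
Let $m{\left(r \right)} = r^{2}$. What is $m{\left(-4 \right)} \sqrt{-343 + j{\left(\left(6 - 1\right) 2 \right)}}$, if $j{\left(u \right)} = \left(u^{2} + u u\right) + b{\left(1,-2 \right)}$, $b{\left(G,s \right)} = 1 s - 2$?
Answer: $112 i \sqrt{3} \approx 193.99 i$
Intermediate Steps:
$b{\left(G,s \right)} = -2 + s$ ($b{\left(G,s \right)} = s - 2 = -2 + s$)
$j{\left(u \right)} = -4 + 2 u^{2}$ ($j{\left(u \right)} = \left(u^{2} + u u\right) - 4 = \left(u^{2} + u^{2}\right) - 4 = 2 u^{2} - 4 = -4 + 2 u^{2}$)
$m{\left(-4 \right)} \sqrt{-343 + j{\left(\left(6 - 1\right) 2 \right)}} = \left(-4\right)^{2} \sqrt{-343 - \left(4 - 2 \left(\left(6 - 1\right) 2\right)^{2}\right)} = 16 \sqrt{-343 - \left(4 - 2 \left(5 \cdot 2\right)^{2}\right)} = 16 \sqrt{-343 - \left(4 - 2 \cdot 10^{2}\right)} = 16 \sqrt{-343 + \left(-4 + 2 \cdot 100\right)} = 16 \sqrt{-343 + \left(-4 + 200\right)} = 16 \sqrt{-343 + 196} = 16 \sqrt{-147} = 16 \cdot 7 i \sqrt{3} = 112 i \sqrt{3}$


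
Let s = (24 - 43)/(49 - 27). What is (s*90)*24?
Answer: -20520/11 ≈ -1865.5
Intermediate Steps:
s = -19/22 ≈ -0.86364
(s*90)*24 = -19/22*90*24 = -855/11*24 = -20520/11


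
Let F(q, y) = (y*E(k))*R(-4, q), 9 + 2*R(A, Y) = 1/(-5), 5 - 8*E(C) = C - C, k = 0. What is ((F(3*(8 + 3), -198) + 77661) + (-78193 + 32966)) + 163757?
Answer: 787041/4 ≈ 1.9676e+5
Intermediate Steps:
E(C) = 5/8 (E(C) = 5/8 - (C - C)/8 = 5/8 - 1/8*0 = 5/8 + 0 = 5/8)
R(A, Y) = -23/5 (R(A, Y) = -9/2 + (1/2)/(-5) = -9/2 + (1/2)*(-1/5) = -9/2 - 1/10 = -23/5)
F(q, y) = -23*y/8 (F(q, y) = (y*(5/8))*(-23/5) = (5*y/8)*(-23/5) = -23*y/8)
((F(3*(8 + 3), -198) + 77661) + (-78193 + 32966)) + 163757 = ((-23/8*(-198) + 77661) + (-78193 + 32966)) + 163757 = ((2277/4 + 77661) - 45227) + 163757 = (312921/4 - 45227) + 163757 = 132013/4 + 163757 = 787041/4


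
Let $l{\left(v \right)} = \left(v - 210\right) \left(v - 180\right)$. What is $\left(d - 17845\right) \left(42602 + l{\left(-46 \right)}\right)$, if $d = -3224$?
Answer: $-2116549602$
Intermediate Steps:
$l{\left(v \right)} = \left(-210 + v\right) \left(-180 + v\right)$
$\left(d - 17845\right) \left(42602 + l{\left(-46 \right)}\right) = \left(-3224 - 17845\right) \left(42602 + \left(37800 + \left(-46\right)^{2} - -17940\right)\right) = - 21069 \left(42602 + \left(37800 + 2116 + 17940\right)\right) = - 21069 \left(42602 + 57856\right) = \left(-21069\right) 100458 = -2116549602$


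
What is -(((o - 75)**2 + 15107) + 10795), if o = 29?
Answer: -28018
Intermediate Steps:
-(((o - 75)**2 + 15107) + 10795) = -(((29 - 75)**2 + 15107) + 10795) = -(((-46)**2 + 15107) + 10795) = -((2116 + 15107) + 10795) = -(17223 + 10795) = -1*28018 = -28018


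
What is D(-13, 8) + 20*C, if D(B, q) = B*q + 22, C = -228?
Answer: -4642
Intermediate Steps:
D(B, q) = 22 + B*q
D(-13, 8) + 20*C = (22 - 13*8) + 20*(-228) = (22 - 104) - 4560 = -82 - 4560 = -4642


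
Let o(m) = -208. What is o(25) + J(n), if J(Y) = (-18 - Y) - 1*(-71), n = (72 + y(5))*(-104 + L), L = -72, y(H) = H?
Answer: 13397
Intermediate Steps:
n = -13552 (n = (72 + 5)*(-104 - 72) = 77*(-176) = -13552)
J(Y) = 53 - Y (J(Y) = (-18 - Y) + 71 = 53 - Y)
o(25) + J(n) = -208 + (53 - 1*(-13552)) = -208 + (53 + 13552) = -208 + 13605 = 13397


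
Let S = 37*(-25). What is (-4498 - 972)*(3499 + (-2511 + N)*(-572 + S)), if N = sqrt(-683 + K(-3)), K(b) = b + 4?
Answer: -20580689020 + 8188590*I*sqrt(682) ≈ -2.0581e+10 + 2.1385e+8*I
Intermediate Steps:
K(b) = 4 + b
S = -925
N = I*sqrt(682) (N = sqrt(-683 + (4 - 3)) = sqrt(-683 + 1) = sqrt(-682) = I*sqrt(682) ≈ 26.115*I)
(-4498 - 972)*(3499 + (-2511 + N)*(-572 + S)) = (-4498 - 972)*(3499 + (-2511 + I*sqrt(682))*(-572 - 925)) = -5470*(3499 + (-2511 + I*sqrt(682))*(-1497)) = -5470*(3499 + (3758967 - 1497*I*sqrt(682))) = -5470*(3762466 - 1497*I*sqrt(682)) = -20580689020 + 8188590*I*sqrt(682)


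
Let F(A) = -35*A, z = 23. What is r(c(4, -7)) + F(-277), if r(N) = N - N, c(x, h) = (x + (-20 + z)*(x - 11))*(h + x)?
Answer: 9695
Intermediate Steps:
c(x, h) = (-33 + 4*x)*(h + x) (c(x, h) = (x + (-20 + 23)*(x - 11))*(h + x) = (x + 3*(-11 + x))*(h + x) = (x + (-33 + 3*x))*(h + x) = (-33 + 4*x)*(h + x))
r(N) = 0
r(c(4, -7)) + F(-277) = 0 - 35*(-277) = 0 + 9695 = 9695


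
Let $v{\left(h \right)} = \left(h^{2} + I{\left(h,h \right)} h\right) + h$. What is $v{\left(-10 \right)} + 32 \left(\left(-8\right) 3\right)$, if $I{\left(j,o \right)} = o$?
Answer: $-578$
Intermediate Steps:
$v{\left(h \right)} = h + 2 h^{2}$ ($v{\left(h \right)} = \left(h^{2} + h h\right) + h = \left(h^{2} + h^{2}\right) + h = 2 h^{2} + h = h + 2 h^{2}$)
$v{\left(-10 \right)} + 32 \left(\left(-8\right) 3\right) = - 10 \left(1 + 2 \left(-10\right)\right) + 32 \left(\left(-8\right) 3\right) = - 10 \left(1 - 20\right) + 32 \left(-24\right) = \left(-10\right) \left(-19\right) - 768 = 190 - 768 = -578$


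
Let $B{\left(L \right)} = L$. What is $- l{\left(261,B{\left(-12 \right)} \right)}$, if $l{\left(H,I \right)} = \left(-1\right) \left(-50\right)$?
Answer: $-50$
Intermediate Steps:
$l{\left(H,I \right)} = 50$
$- l{\left(261,B{\left(-12 \right)} \right)} = \left(-1\right) 50 = -50$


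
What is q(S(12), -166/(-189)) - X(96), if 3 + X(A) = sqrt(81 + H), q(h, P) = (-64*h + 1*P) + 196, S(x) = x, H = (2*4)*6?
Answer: -107375/189 - sqrt(129) ≈ -579.48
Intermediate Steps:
H = 48 (H = 8*6 = 48)
q(h, P) = 196 + P - 64*h (q(h, P) = (-64*h + P) + 196 = (P - 64*h) + 196 = 196 + P - 64*h)
X(A) = -3 + sqrt(129) (X(A) = -3 + sqrt(81 + 48) = -3 + sqrt(129))
q(S(12), -166/(-189)) - X(96) = (196 - 166/(-189) - 64*12) - (-3 + sqrt(129)) = (196 - 166*(-1/189) - 768) + (3 - sqrt(129)) = (196 + 166/189 - 768) + (3 - sqrt(129)) = -107942/189 + (3 - sqrt(129)) = -107375/189 - sqrt(129)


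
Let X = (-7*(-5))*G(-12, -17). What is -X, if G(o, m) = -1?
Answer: 35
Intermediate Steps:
X = -35 (X = -7*(-5)*(-1) = 35*(-1) = -35)
-X = -1*(-35) = 35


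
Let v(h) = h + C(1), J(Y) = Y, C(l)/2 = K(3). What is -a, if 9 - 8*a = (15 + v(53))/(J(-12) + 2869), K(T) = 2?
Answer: -25641/22856 ≈ -1.1218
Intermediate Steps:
C(l) = 4 (C(l) = 2*2 = 4)
v(h) = 4 + h (v(h) = h + 4 = 4 + h)
a = 25641/22856 (a = 9/8 - (15 + (4 + 53))/(8*(-12 + 2869)) = 9/8 - (15 + 57)/(8*2857) = 9/8 - 9/2857 = 25641/22856 ≈ 1.1218)
-a = -1*25641/22856 = -25641/22856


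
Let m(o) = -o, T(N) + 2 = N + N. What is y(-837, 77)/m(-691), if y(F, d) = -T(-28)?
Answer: 58/691 ≈ 0.083936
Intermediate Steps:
T(N) = -2 + 2*N (T(N) = -2 + (N + N) = -2 + 2*N)
y(F, d) = 58 (y(F, d) = -(-2 + 2*(-28)) = -(-2 - 56) = -1*(-58) = 58)
y(-837, 77)/m(-691) = 58/((-1*(-691))) = 58/691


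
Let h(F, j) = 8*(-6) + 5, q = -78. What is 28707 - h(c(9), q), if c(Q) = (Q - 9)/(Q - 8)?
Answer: 28750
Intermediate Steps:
c(Q) = (-9 + Q)/(-8 + Q)
h(F, j) = -43 (h(F, j) = -48 + 5 = -43)
28707 - h(c(9), q) = 28707 - 1*(-43) = 28707 + 43 = 28750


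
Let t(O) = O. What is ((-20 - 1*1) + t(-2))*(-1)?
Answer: 23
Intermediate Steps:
((-20 - 1*1) + t(-2))*(-1) = ((-20 - 1*1) - 2)*(-1) = ((-20 - 1) - 2)*(-1) = (-21 - 2)*(-1) = -23*(-1) = 23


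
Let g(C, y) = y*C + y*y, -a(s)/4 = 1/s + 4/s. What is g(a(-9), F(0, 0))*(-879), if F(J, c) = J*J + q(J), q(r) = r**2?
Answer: 0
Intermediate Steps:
a(s) = -20/s (a(s) = -4*(1/s + 4/s) = -20/s)
F(J, c) = 2*J**2 (F(J, c) = J*J + J**2 = J**2 + J**2 = 2*J**2)
g(C, y) = y**2 + C*y (g(C, y) = C*y + y**2 = y**2 + C*y)
g(a(-9), F(0, 0))*(-879) = ((2*0**2)*(-20/(-9) + 2*0**2))*(-879) = ((2*0)*(-20*(-1/9) + 2*0))*(-879) = (0*(20/9 + 0))*(-879) = (0*(20/9))*(-879) = 0*(-879) = 0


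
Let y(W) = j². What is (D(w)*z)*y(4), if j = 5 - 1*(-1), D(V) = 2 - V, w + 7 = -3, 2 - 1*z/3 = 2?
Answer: 0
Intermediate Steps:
z = 0 (z = 6 - 3*2 = 6 - 6 = 0)
w = -10 (w = -7 - 3 = -10)
j = 6 (j = 5 + 1 = 6)
y(W) = 36 (y(W) = 6² = 36)
(D(w)*z)*y(4) = ((2 - 1*(-10))*0)*36 = ((2 + 10)*0)*36 = (12*0)*36 = 0*36 = 0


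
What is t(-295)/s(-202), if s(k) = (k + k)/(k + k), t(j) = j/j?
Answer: 1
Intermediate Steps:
t(j) = 1
s(k) = 1 (s(k) = (2*k)/((2*k)) = (2*k)*(1/(2*k)) = 1)
t(-295)/s(-202) = 1/1 = 1*1 = 1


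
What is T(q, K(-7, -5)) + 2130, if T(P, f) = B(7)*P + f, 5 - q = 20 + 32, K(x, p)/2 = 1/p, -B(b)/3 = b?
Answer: 15583/5 ≈ 3116.6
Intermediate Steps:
B(b) = -3*b
K(x, p) = 2/p
q = -47 (q = 5 - (20 + 32) = 5 - 1*52 = 5 - 52 = -47)
T(P, f) = f - 21*P (T(P, f) = (-3*7)*P + f = -21*P + f = f - 21*P)
T(q, K(-7, -5)) + 2130 = (2/(-5) - 21*(-47)) + 2130 = (2*(-⅕) + 987) + 2130 = (-⅖ + 987) + 2130 = 4933/5 + 2130 = 15583/5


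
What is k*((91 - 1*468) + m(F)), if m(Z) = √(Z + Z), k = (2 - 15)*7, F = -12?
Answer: 34307 - 182*I*√6 ≈ 34307.0 - 445.81*I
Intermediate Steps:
k = -91 (k = -13*7 = -91)
m(Z) = √2*√Z (m(Z) = √(2*Z) = √2*√Z)
k*((91 - 1*468) + m(F)) = -91*((91 - 1*468) + √2*√(-12)) = -91*((91 - 468) + √2*(2*I*√3)) = -91*(-377 + 2*I*√6) = 34307 - 182*I*√6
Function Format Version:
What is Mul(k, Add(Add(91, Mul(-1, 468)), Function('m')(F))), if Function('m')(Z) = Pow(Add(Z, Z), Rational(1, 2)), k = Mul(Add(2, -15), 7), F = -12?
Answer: Add(34307, Mul(-182, I, Pow(6, Rational(1, 2)))) ≈ Add(34307., Mul(-445.81, I))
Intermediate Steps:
k = -91 (k = Mul(-13, 7) = -91)
Function('m')(Z) = Mul(Pow(2, Rational(1, 2)), Pow(Z, Rational(1, 2))) (Function('m')(Z) = Pow(Mul(2, Z), Rational(1, 2)) = Mul(Pow(2, Rational(1, 2)), Pow(Z, Rational(1, 2))))
Mul(k, Add(Add(91, Mul(-1, 468)), Function('m')(F))) = Mul(-91, Add(Add(91, Mul(-1, 468)), Mul(Pow(2, Rational(1, 2)), Pow(-12, Rational(1, 2))))) = Mul(-91, Add(Add(91, -468), Mul(Pow(2, Rational(1, 2)), Mul(2, I, Pow(3, Rational(1, 2)))))) = Mul(-91, Add(-377, Mul(2, I, Pow(6, Rational(1, 2))))) = Add(34307, Mul(-182, I, Pow(6, Rational(1, 2))))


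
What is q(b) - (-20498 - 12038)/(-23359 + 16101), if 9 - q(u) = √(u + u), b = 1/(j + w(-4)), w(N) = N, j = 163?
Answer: 16393/3629 - √318/159 ≈ 4.4051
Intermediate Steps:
b = 1/159 (b = 1/(163 - 4) = 1/159 ≈ 0.0062893)
q(u) = 9 - √2*√u (q(u) = 9 - √(u + u) = 9 - √(2*u) = 9 - √2*√u)
q(b) - (-20498 - 12038)/(-23359 + 16101) = (9 - √2*√(1/159)) - (-20498 - 12038)/(-23359 + 16101) = (9 - √2*√159/159) - (-32536)/(-7258) = (9 - √318/159) - (-32536)*(-1)/7258 = (9 - √318/159) - 1*16268/3629 = (9 - √318/159) - 16268/3629 = 16393/3629 - √318/159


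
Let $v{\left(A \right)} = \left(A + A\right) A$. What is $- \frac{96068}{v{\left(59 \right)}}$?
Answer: $- \frac{48034}{3481} \approx -13.799$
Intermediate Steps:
$v{\left(A \right)} = 2 A^{2}$ ($v{\left(A \right)} = 2 A A = 2 A^{2}$)
$- \frac{96068}{v{\left(59 \right)}} = - \frac{96068}{2 \cdot 59^{2}} = - \frac{96068}{2 \cdot 3481} = - \frac{96068}{6962} = \left(-96068\right) \frac{1}{6962} = - \frac{48034}{3481}$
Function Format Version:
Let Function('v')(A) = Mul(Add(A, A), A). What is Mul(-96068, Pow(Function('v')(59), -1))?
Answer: Rational(-48034, 3481) ≈ -13.799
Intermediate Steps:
Function('v')(A) = Mul(2, Pow(A, 2)) (Function('v')(A) = Mul(Mul(2, A), A) = Mul(2, Pow(A, 2)))
Mul(-96068, Pow(Function('v')(59), -1)) = Mul(-96068, Pow(Mul(2, Pow(59, 2)), -1)) = Mul(-96068, Pow(Mul(2, 3481), -1)) = Mul(-96068, Pow(6962, -1)) = Mul(-96068, Rational(1, 6962)) = Rational(-48034, 3481)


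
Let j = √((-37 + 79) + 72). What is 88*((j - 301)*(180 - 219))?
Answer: 1033032 - 3432*√114 ≈ 9.9639e+5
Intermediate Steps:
j = √114 (j = √(42 + 72) = √114 ≈ 10.677)
88*((j - 301)*(180 - 219)) = 88*((√114 - 301)*(180 - 219)) = 88*((-301 + √114)*(-39)) = 88*(11739 - 39*√114) = 1033032 - 3432*√114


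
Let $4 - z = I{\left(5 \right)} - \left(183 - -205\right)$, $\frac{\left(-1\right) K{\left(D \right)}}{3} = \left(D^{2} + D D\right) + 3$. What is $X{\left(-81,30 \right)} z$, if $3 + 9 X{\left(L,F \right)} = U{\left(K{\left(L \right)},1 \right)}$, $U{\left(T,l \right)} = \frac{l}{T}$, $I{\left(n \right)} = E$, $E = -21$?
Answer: $- \frac{6969434}{50625} \approx -137.67$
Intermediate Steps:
$I{\left(n \right)} = -21$
$K{\left(D \right)} = -9 - 6 D^{2}$ ($K{\left(D \right)} = - 3 \left(\left(D^{2} + D D\right) + 3\right) = - 3 \left(\left(D^{2} + D^{2}\right) + 3\right) = - 3 \left(2 D^{2} + 3\right) = - 3 \left(3 + 2 D^{2}\right) = -9 - 6 D^{2}$)
$X{\left(L,F \right)} = - \frac{1}{3} + \frac{1}{9 \left(-9 - 6 L^{2}\right)}$ ($X{\left(L,F \right)} = - \frac{1}{3} + \frac{1 \frac{1}{-9 - 6 L^{2}}}{9} = - \frac{1}{3} + \frac{1}{9 \left(-9 - 6 L^{2}\right)}$)
$z = 413$ ($z = 4 - \left(-21 - \left(183 - -205\right)\right) = 4 - \left(-21 - \left(183 + 205\right)\right) = 4 - \left(-21 - 388\right) = 4 - -409 = 4 + 409 = 413$)
$X{\left(-81,30 \right)} z = \frac{2 \left(-14 - 9 \left(-81\right)^{2}\right)}{27 \left(3 + 2 \left(-81\right)^{2}\right)} 413 = \frac{2 \left(-14 - 59049\right)}{27 \left(3 + 2 \cdot 6561\right)} 413 = \frac{2 \left(-14 - 59049\right)}{27 \left(3 + 13122\right)} 413 = \frac{2}{27} \cdot \frac{1}{13125} \left(-59063\right) 413 = \left(- \frac{118126}{354375}\right) 413 = - \frac{6969434}{50625}$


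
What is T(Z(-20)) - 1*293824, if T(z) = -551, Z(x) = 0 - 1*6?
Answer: -294375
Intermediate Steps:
Z(x) = -6 (Z(x) = 0 - 6 = -6)
T(Z(-20)) - 1*293824 = -551 - 1*293824 = -551 - 293824 = -294375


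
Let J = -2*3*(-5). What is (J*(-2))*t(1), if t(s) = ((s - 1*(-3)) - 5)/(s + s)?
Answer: 30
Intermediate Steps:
J = 30 (J = -6*(-5) = 30)
t(s) = (-2 + s)/(2*s) (t(s) = ((s + 3) - 5)/((2*s)) = ((3 + s) - 5)*(1/(2*s)) = (-2 + s)*(1/(2*s)) = (-2 + s)/(2*s))
(J*(-2))*t(1) = (30*(-2))*((1/2)*(-2 + 1)/1) = -30*(-1) = -60*(-1/2) = 30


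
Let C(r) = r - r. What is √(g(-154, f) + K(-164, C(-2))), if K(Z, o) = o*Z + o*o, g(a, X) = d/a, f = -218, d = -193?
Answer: √29722/154 ≈ 1.1195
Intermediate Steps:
C(r) = 0
g(a, X) = -193/a
K(Z, o) = o² + Z*o (K(Z, o) = Z*o + o² = o² + Z*o)
√(g(-154, f) + K(-164, C(-2))) = √(-193/(-154) + 0*(-164 + 0)) = √(-193*(-1/154) + 0*(-164)) = √(193/154 + 0) = √(193/154) = √29722/154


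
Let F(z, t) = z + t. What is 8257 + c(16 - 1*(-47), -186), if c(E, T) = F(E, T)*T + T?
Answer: 30949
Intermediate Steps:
F(z, t) = t + z
c(E, T) = T + T*(E + T) (c(E, T) = (T + E)*T + T = (E + T)*T + T = T*(E + T) + T = T + T*(E + T))
8257 + c(16 - 1*(-47), -186) = 8257 - 186*(1 + (16 - 1*(-47)) - 186) = 8257 - 186*(1 + (16 + 47) - 186) = 8257 - 186*(1 + 63 - 186) = 8257 - 186*(-122) = 8257 + 22692 = 30949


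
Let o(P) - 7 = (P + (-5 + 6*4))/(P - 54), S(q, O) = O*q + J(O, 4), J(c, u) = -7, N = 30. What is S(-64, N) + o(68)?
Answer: -26793/14 ≈ -1913.8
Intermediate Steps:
S(q, O) = -7 + O*q (S(q, O) = O*q - 7 = -7 + O*q)
o(P) = 7 + (19 + P)/(-54 + P) (o(P) = 7 + (P + (-5 + 6*4))/(P - 54) = 7 + (P + (-5 + 24))/(-54 + P) = 7 + (P + 19)/(-54 + P) = 7 + (19 + P)/(-54 + P))
S(-64, N) + o(68) = (-7 + 30*(-64)) + (-359 + 8*68)/(-54 + 68) = (-7 - 1920) + (-359 + 544)/14 = -1927 + (1/14)*185 = -1927 + 185/14 = -26793/14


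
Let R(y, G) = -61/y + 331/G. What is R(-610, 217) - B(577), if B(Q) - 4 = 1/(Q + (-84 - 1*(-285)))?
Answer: -1002801/422065 ≈ -2.3759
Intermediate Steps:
B(Q) = 4 + 1/(201 + Q) (B(Q) = 4 + 1/(Q + (-84 - 1*(-285))) = 4 + 1/(Q + (-84 + 285)) = 4 + 1/(Q + 201) = 4 + 1/(201 + Q))
R(-610, 217) - B(577) = (-61/(-610) + 331/217) - (805 + 4*577)/(201 + 577) = (-61*(-1/610) + 331*(1/217)) - (805 + 2308)/778 = (1/10 + 331/217) - 3113/778 = 3527/2170 - 1*3113/778 = 3527/2170 - 3113/778 = -1002801/422065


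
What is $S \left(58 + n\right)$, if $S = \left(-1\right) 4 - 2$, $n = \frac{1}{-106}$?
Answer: $- \frac{18441}{53} \approx -347.94$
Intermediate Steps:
$n = - \frac{1}{106} \approx -0.009434$
$S = -6$ ($S = -4 - 2 = -6$)
$S \left(58 + n\right) = - 6 \left(58 - \frac{1}{106}\right) = \left(-6\right) \frac{6147}{106} = - \frac{18441}{53}$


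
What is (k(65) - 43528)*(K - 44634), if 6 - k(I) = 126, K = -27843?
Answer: 3163476096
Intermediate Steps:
k(I) = -120 (k(I) = 6 - 1*126 = 6 - 126 = -120)
(k(65) - 43528)*(K - 44634) = (-120 - 43528)*(-27843 - 44634) = -43648*(-72477) = 3163476096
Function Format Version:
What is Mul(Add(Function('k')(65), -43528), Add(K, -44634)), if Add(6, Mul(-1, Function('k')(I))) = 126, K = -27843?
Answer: 3163476096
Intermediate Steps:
Function('k')(I) = -120 (Function('k')(I) = Add(6, Mul(-1, 126)) = Add(6, -126) = -120)
Mul(Add(Function('k')(65), -43528), Add(K, -44634)) = Mul(Add(-120, -43528), Add(-27843, -44634)) = Mul(-43648, -72477) = 3163476096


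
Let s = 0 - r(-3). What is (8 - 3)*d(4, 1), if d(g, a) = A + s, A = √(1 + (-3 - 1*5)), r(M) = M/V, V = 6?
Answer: 5/2 + 5*I*√7 ≈ 2.5 + 13.229*I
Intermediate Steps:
r(M) = M/6
s = ½ (s = 0 - (-3)/6 = 0 - 1*(-½) = 0 + ½ = ½ ≈ 0.50000)
A = I*√7 (A = √(1 + (-3 - 5)) = √(1 - 8) = √(-7) = I*√7 ≈ 2.6458*I)
d(g, a) = ½ + I*√7 (d(g, a) = I*√7 + ½ = ½ + I*√7)
(8 - 3)*d(4, 1) = (8 - 3)*(½ + I*√7) = 5*(½ + I*√7) = 5/2 + 5*I*√7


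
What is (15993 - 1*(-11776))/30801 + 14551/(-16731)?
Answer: 5472596/171777177 ≈ 0.031859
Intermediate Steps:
(15993 - 1*(-11776))/30801 + 14551/(-16731) = (15993 + 11776)*(1/30801) + 14551*(-1/16731) = 27769*(1/30801) - 14551/16731 = 27769/30801 - 14551/16731 = 5472596/171777177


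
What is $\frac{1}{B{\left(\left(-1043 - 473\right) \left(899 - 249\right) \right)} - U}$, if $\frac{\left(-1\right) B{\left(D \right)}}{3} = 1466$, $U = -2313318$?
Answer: $\frac{1}{2308920} \approx 4.331 \cdot 10^{-7}$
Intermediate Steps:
$B{\left(D \right)} = -4398$ ($B{\left(D \right)} = \left(-3\right) 1466 = -4398$)
$\frac{1}{B{\left(\left(-1043 - 473\right) \left(899 - 249\right) \right)} - U} = \frac{1}{-4398 - -2313318} = \frac{1}{-4398 + 2313318} = \frac{1}{2308920}$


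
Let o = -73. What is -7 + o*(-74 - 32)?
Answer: 7731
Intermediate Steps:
-7 + o*(-74 - 32) = -7 - 73*(-74 - 32) = -7 - 73*(-106) = -7 + 7738 = 7731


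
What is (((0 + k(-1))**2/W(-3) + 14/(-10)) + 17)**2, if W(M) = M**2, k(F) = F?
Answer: 499849/2025 ≈ 246.84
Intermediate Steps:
(((0 + k(-1))**2/W(-3) + 14/(-10)) + 17)**2 = (((0 - 1)**2/((-3)**2) + 14/(-10)) + 17)**2 = (((-1)**2/9 + 14*(-1/10)) + 17)**2 = ((1*(1/9) - 7/5) + 17)**2 = ((1/9 - 7/5) + 17)**2 = (-58/45 + 17)**2 = (707/45)**2 = 499849/2025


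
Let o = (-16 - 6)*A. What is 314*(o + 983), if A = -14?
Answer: 405374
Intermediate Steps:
o = 308 (o = (-16 - 6)*(-14) = -22*(-14) = 308)
314*(o + 983) = 314*(308 + 983) = 314*1291 = 405374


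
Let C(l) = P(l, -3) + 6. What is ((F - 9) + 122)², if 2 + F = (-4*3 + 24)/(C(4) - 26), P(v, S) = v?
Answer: 194481/16 ≈ 12155.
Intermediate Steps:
C(l) = 6 + l (C(l) = l + 6 = 6 + l)
F = -11/4 (F = -2 + (-4*3 + 24)/((6 + 4) - 26) = -2 + (-12 + 24)/(10 - 26) = -2 + 12/(-16) = -2 + 12*(-1/16) = -2 - ¾ = -11/4 ≈ -2.7500)
((F - 9) + 122)² = ((-11/4 - 9) + 122)² = (-47/4 + 122)² = (441/4)² = 194481/16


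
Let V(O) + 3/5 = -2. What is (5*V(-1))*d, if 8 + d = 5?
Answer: 39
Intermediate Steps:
d = -3 (d = -8 + 5 = -3)
V(O) = -13/5 (V(O) = -⅗ - 2 = -13/5)
(5*V(-1))*d = (5*(-13/5))*(-3) = -13*(-3) = 39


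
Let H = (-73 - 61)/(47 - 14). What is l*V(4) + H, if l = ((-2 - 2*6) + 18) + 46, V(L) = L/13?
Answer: 4858/429 ≈ 11.324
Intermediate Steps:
V(L) = L/13 (V(L) = L*(1/13) = L/13)
l = 50 (l = ((-2 - 12) + 18) + 46 = (-14 + 18) + 46 = 4 + 46 = 50)
H = -134/33 ≈ -4.0606
l*V(4) + H = 50*((1/13)*4) - 134/33 = 50*(4/13) - 134/33 = 200/13 - 134/33 = 4858/429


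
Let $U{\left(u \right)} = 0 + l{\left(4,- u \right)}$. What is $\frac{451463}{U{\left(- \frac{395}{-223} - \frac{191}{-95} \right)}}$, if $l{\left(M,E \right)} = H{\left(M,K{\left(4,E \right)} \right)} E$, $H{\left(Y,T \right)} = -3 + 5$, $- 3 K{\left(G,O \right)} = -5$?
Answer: $- \frac{9564243655}{160236} \approx -59689.0$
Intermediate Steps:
$K{\left(G,O \right)} = \frac{5}{3}$ ($K{\left(G,O \right)} = \left(- \frac{1}{3}\right) \left(-5\right) = \frac{5}{3}$)
$H{\left(Y,T \right)} = 2$
$l{\left(M,E \right)} = 2 E$
$U{\left(u \right)} = - 2 u$ ($U{\left(u \right)} = 0 + 2 \left(- u\right) = 0 - 2 u = - 2 u$)
$\frac{451463}{U{\left(- \frac{395}{-223} - \frac{191}{-95} \right)}} = \frac{451463}{\left(-2\right) \left(- \frac{395}{-223} - \frac{191}{-95}\right)} = \frac{451463}{\left(-2\right) \left(\left(-395\right) \left(- \frac{1}{223}\right) - - \frac{191}{95}\right)} = \frac{451463}{\left(-2\right) \left(\frac{395}{223} + \frac{191}{95}\right)} = \frac{451463}{\left(-2\right) \frac{80118}{21185}} = \frac{451463}{- \frac{160236}{21185}} = 451463 \left(- \frac{21185}{160236}\right) = - \frac{9564243655}{160236}$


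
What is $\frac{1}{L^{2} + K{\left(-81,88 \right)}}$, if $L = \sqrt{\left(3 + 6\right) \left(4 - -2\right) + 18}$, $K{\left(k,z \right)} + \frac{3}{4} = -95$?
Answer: $- \frac{4}{95} \approx -0.042105$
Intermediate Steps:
$K{\left(k,z \right)} = - \frac{383}{4}$ ($K{\left(k,z \right)} = - \frac{3}{4} - 95 = - \frac{383}{4}$)
$L = 6 \sqrt{2}$ ($L = \sqrt{9 \left(4 + 2\right) + 18} = \sqrt{9 \cdot 6 + 18} = \sqrt{54 + 18} = \sqrt{72} = 6 \sqrt{2} \approx 8.4853$)
$\frac{1}{L^{2} + K{\left(-81,88 \right)}} = \frac{1}{\left(6 \sqrt{2}\right)^{2} - \frac{383}{4}} = \frac{1}{72 - \frac{383}{4}} = \frac{1}{- \frac{95}{4}} = - \frac{4}{95}$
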